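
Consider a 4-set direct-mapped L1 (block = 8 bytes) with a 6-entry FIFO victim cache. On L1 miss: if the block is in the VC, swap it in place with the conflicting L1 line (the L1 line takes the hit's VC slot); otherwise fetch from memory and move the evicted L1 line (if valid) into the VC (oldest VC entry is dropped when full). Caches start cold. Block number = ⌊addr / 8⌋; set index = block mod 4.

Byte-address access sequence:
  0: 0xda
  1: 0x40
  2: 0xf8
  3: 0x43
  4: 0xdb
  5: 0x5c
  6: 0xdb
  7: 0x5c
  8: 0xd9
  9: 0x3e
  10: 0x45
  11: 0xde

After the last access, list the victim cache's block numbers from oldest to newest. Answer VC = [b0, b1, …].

VC = [31, 11, 7]

  [0] addr=0xda blk=27 s=3: MISS | VC []
  [1] addr=0x40 blk=8 s=0: MISS | VC []
  [2] addr=0xf8 blk=31 s=3: MISS | VC [27]
  [3] addr=0x43 blk=8 s=0: L1-HIT | VC [27]
  [4] addr=0xdb blk=27 s=3: VC-HIT | VC [31]
  [5] addr=0x5c blk=11 s=3: MISS | VC [31, 27]
  [6] addr=0xdb blk=27 s=3: VC-HIT | VC [31, 11]
  [7] addr=0x5c blk=11 s=3: VC-HIT | VC [31, 27]
  [8] addr=0xd9 blk=27 s=3: VC-HIT | VC [31, 11]
  [9] addr=0x3e blk=7 s=3: MISS | VC [31, 11, 27]
  [10] addr=0x45 blk=8 s=0: L1-HIT | VC [31, 11, 27]
  [11] addr=0xde blk=27 s=3: VC-HIT | VC [31, 11, 7]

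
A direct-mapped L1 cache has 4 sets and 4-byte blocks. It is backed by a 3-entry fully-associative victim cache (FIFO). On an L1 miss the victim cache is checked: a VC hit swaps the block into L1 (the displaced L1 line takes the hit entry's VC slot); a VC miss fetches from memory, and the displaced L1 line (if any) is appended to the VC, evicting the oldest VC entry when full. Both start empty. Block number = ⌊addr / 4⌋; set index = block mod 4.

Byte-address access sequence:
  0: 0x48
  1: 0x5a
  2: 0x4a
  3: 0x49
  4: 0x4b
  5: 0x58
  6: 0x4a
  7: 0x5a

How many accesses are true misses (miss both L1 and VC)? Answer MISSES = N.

0: 0x48 (blk 18, set 2) → MISS  vc=[]
1: 0x5a (blk 22, set 2) → MISS  vc=[18]
2: 0x4a (blk 18, set 2) → VC-HIT  vc=[22]
3: 0x49 (blk 18, set 2) → L1-HIT  vc=[22]
4: 0x4b (blk 18, set 2) → L1-HIT  vc=[22]
5: 0x58 (blk 22, set 2) → VC-HIT  vc=[18]
6: 0x4a (blk 18, set 2) → VC-HIT  vc=[22]
7: 0x5a (blk 22, set 2) → VC-HIT  vc=[18]

MISSES = 2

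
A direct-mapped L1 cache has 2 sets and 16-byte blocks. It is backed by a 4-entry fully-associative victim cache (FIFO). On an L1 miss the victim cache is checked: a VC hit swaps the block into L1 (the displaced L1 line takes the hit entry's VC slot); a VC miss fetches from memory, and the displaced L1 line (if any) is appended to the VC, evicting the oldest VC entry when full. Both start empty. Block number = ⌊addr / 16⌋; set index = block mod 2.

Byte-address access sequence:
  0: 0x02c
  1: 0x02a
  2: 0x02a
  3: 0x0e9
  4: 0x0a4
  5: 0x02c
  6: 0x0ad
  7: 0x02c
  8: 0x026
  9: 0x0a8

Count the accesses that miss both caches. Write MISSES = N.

  [0] addr=0x2c blk=2 s=0: MISS | VC []
  [1] addr=0x2a blk=2 s=0: L1-HIT | VC []
  [2] addr=0x2a blk=2 s=0: L1-HIT | VC []
  [3] addr=0xe9 blk=14 s=0: MISS | VC [2]
  [4] addr=0xa4 blk=10 s=0: MISS | VC [2, 14]
  [5] addr=0x2c blk=2 s=0: VC-HIT | VC [10, 14]
  [6] addr=0xad blk=10 s=0: VC-HIT | VC [2, 14]
  [7] addr=0x2c blk=2 s=0: VC-HIT | VC [10, 14]
  [8] addr=0x26 blk=2 s=0: L1-HIT | VC [10, 14]
  [9] addr=0xa8 blk=10 s=0: VC-HIT | VC [2, 14]

MISSES = 3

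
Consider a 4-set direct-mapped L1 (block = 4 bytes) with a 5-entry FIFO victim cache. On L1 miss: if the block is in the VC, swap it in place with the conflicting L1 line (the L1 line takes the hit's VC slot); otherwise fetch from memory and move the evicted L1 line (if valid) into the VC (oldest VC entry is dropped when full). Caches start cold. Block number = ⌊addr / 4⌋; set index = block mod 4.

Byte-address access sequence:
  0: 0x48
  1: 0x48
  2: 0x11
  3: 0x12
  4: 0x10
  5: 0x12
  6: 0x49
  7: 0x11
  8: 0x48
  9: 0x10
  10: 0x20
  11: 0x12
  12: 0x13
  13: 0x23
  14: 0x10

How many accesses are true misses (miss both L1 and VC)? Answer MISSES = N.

MISSES = 3

#0 0x48→b18/s2 MISS; vc=[]
#1 0x48→b18/s2 L1-HIT; vc=[]
#2 0x11→b4/s0 MISS; vc=[]
#3 0x12→b4/s0 L1-HIT; vc=[]
#4 0x10→b4/s0 L1-HIT; vc=[]
#5 0x12→b4/s0 L1-HIT; vc=[]
#6 0x49→b18/s2 L1-HIT; vc=[]
#7 0x11→b4/s0 L1-HIT; vc=[]
#8 0x48→b18/s2 L1-HIT; vc=[]
#9 0x10→b4/s0 L1-HIT; vc=[]
#10 0x20→b8/s0 MISS; vc=[4]
#11 0x12→b4/s0 VC-HIT; vc=[8]
#12 0x13→b4/s0 L1-HIT; vc=[8]
#13 0x23→b8/s0 VC-HIT; vc=[4]
#14 0x10→b4/s0 VC-HIT; vc=[8]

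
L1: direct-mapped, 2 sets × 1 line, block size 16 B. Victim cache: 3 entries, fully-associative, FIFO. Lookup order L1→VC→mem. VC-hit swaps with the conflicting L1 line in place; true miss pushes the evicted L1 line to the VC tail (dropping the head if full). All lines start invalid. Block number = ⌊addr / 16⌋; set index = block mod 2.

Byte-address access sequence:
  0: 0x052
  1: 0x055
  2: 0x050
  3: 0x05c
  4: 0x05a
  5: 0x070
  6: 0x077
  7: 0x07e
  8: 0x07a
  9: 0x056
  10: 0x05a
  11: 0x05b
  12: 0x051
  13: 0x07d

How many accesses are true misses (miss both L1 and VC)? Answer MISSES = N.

MISSES = 2

0: 0x52 (blk 5, set 1) → MISS  vc=[]
1: 0x55 (blk 5, set 1) → L1-HIT  vc=[]
2: 0x50 (blk 5, set 1) → L1-HIT  vc=[]
3: 0x5c (blk 5, set 1) → L1-HIT  vc=[]
4: 0x5a (blk 5, set 1) → L1-HIT  vc=[]
5: 0x70 (blk 7, set 1) → MISS  vc=[5]
6: 0x77 (blk 7, set 1) → L1-HIT  vc=[5]
7: 0x7e (blk 7, set 1) → L1-HIT  vc=[5]
8: 0x7a (blk 7, set 1) → L1-HIT  vc=[5]
9: 0x56 (blk 5, set 1) → VC-HIT  vc=[7]
10: 0x5a (blk 5, set 1) → L1-HIT  vc=[7]
11: 0x5b (blk 5, set 1) → L1-HIT  vc=[7]
12: 0x51 (blk 5, set 1) → L1-HIT  vc=[7]
13: 0x7d (blk 7, set 1) → VC-HIT  vc=[5]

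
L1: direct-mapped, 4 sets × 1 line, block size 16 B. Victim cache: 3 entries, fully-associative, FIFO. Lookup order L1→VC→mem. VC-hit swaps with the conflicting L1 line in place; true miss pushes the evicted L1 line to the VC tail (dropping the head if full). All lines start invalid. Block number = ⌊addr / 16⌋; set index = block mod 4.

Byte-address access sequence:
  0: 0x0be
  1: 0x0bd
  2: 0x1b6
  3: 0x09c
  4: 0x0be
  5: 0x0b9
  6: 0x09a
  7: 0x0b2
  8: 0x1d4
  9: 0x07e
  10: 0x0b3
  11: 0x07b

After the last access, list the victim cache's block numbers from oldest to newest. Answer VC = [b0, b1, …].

VC = [27, 9, 11]

#0 0xbe→b11/s3 MISS; vc=[]
#1 0xbd→b11/s3 L1-HIT; vc=[]
#2 0x1b6→b27/s3 MISS; vc=[11]
#3 0x9c→b9/s1 MISS; vc=[11]
#4 0xbe→b11/s3 VC-HIT; vc=[27]
#5 0xb9→b11/s3 L1-HIT; vc=[27]
#6 0x9a→b9/s1 L1-HIT; vc=[27]
#7 0xb2→b11/s3 L1-HIT; vc=[27]
#8 0x1d4→b29/s1 MISS; vc=[27,9]
#9 0x7e→b7/s3 MISS; vc=[27,9,11]
#10 0xb3→b11/s3 VC-HIT; vc=[27,9,7]
#11 0x7b→b7/s3 VC-HIT; vc=[27,9,11]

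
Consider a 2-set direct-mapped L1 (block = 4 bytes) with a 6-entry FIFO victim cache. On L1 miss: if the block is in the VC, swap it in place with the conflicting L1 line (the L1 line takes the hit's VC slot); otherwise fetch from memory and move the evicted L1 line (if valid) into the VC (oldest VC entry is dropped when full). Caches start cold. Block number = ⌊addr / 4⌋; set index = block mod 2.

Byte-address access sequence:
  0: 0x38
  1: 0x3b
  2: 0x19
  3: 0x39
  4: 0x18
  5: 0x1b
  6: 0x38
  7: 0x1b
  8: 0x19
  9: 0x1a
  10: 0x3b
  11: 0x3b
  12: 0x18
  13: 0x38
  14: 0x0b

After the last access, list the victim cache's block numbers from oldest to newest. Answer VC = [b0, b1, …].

VC = [6, 14]

0: 0x38 (blk 14, set 0) → MISS  vc=[]
1: 0x3b (blk 14, set 0) → L1-HIT  vc=[]
2: 0x19 (blk 6, set 0) → MISS  vc=[14]
3: 0x39 (blk 14, set 0) → VC-HIT  vc=[6]
4: 0x18 (blk 6, set 0) → VC-HIT  vc=[14]
5: 0x1b (blk 6, set 0) → L1-HIT  vc=[14]
6: 0x38 (blk 14, set 0) → VC-HIT  vc=[6]
7: 0x1b (blk 6, set 0) → VC-HIT  vc=[14]
8: 0x19 (blk 6, set 0) → L1-HIT  vc=[14]
9: 0x1a (blk 6, set 0) → L1-HIT  vc=[14]
10: 0x3b (blk 14, set 0) → VC-HIT  vc=[6]
11: 0x3b (blk 14, set 0) → L1-HIT  vc=[6]
12: 0x18 (blk 6, set 0) → VC-HIT  vc=[14]
13: 0x38 (blk 14, set 0) → VC-HIT  vc=[6]
14: 0xb (blk 2, set 0) → MISS  vc=[6, 14]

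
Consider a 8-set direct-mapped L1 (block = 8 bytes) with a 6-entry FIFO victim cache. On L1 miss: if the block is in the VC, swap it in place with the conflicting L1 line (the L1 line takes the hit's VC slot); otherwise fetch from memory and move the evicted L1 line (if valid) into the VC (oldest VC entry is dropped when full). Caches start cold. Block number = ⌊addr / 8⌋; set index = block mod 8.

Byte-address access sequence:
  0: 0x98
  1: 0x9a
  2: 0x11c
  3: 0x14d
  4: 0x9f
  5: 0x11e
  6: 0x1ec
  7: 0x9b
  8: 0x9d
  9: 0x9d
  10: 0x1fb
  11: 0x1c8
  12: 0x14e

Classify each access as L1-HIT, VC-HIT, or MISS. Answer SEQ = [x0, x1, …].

  [0] addr=0x98 blk=19 s=3: MISS | VC []
  [1] addr=0x9a blk=19 s=3: L1-HIT | VC []
  [2] addr=0x11c blk=35 s=3: MISS | VC [19]
  [3] addr=0x14d blk=41 s=1: MISS | VC [19]
  [4] addr=0x9f blk=19 s=3: VC-HIT | VC [35]
  [5] addr=0x11e blk=35 s=3: VC-HIT | VC [19]
  [6] addr=0x1ec blk=61 s=5: MISS | VC [19]
  [7] addr=0x9b blk=19 s=3: VC-HIT | VC [35]
  [8] addr=0x9d blk=19 s=3: L1-HIT | VC [35]
  [9] addr=0x9d blk=19 s=3: L1-HIT | VC [35]
  [10] addr=0x1fb blk=63 s=7: MISS | VC [35]
  [11] addr=0x1c8 blk=57 s=1: MISS | VC [35, 41]
  [12] addr=0x14e blk=41 s=1: VC-HIT | VC [35, 57]

SEQ = [MISS, L1-HIT, MISS, MISS, VC-HIT, VC-HIT, MISS, VC-HIT, L1-HIT, L1-HIT, MISS, MISS, VC-HIT]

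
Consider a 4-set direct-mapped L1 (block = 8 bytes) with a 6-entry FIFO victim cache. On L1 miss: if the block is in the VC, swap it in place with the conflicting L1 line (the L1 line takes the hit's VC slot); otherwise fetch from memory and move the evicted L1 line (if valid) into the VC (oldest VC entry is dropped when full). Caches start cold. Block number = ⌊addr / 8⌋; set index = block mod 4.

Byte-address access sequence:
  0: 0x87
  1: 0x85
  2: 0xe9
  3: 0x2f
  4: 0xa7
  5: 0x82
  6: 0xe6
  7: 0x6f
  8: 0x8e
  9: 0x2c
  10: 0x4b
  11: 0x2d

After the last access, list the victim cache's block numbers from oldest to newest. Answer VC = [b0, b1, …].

VC = [29, 20, 16, 17, 13, 9]

0: 0x87 (blk 16, set 0) → MISS  vc=[]
1: 0x85 (blk 16, set 0) → L1-HIT  vc=[]
2: 0xe9 (blk 29, set 1) → MISS  vc=[]
3: 0x2f (blk 5, set 1) → MISS  vc=[29]
4: 0xa7 (blk 20, set 0) → MISS  vc=[29, 16]
5: 0x82 (blk 16, set 0) → VC-HIT  vc=[29, 20]
6: 0xe6 (blk 28, set 0) → MISS  vc=[29, 20, 16]
7: 0x6f (blk 13, set 1) → MISS  vc=[29, 20, 16, 5]
8: 0x8e (blk 17, set 1) → MISS  vc=[29, 20, 16, 5, 13]
9: 0x2c (blk 5, set 1) → VC-HIT  vc=[29, 20, 16, 17, 13]
10: 0x4b (blk 9, set 1) → MISS  vc=[29, 20, 16, 17, 13, 5]
11: 0x2d (blk 5, set 1) → VC-HIT  vc=[29, 20, 16, 17, 13, 9]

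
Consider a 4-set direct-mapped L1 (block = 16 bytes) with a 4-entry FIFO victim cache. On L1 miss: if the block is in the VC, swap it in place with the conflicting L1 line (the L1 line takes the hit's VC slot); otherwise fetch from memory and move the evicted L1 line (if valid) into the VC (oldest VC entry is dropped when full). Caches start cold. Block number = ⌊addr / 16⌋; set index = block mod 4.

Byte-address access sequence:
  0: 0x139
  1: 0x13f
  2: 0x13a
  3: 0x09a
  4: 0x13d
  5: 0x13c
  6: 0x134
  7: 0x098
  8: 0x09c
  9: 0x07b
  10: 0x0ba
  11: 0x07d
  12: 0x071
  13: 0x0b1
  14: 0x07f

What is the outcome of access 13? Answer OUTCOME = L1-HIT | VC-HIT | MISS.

OUTCOME = VC-HIT

#0 0x139→b19/s3 MISS; vc=[]
#1 0x13f→b19/s3 L1-HIT; vc=[]
#2 0x13a→b19/s3 L1-HIT; vc=[]
#3 0x9a→b9/s1 MISS; vc=[]
#4 0x13d→b19/s3 L1-HIT; vc=[]
#5 0x13c→b19/s3 L1-HIT; vc=[]
#6 0x134→b19/s3 L1-HIT; vc=[]
#7 0x98→b9/s1 L1-HIT; vc=[]
#8 0x9c→b9/s1 L1-HIT; vc=[]
#9 0x7b→b7/s3 MISS; vc=[19]
#10 0xba→b11/s3 MISS; vc=[19,7]
#11 0x7d→b7/s3 VC-HIT; vc=[19,11]
#12 0x71→b7/s3 L1-HIT; vc=[19,11]
#13 0xb1→b11/s3 VC-HIT; vc=[19,7]
#14 0x7f→b7/s3 VC-HIT; vc=[19,11]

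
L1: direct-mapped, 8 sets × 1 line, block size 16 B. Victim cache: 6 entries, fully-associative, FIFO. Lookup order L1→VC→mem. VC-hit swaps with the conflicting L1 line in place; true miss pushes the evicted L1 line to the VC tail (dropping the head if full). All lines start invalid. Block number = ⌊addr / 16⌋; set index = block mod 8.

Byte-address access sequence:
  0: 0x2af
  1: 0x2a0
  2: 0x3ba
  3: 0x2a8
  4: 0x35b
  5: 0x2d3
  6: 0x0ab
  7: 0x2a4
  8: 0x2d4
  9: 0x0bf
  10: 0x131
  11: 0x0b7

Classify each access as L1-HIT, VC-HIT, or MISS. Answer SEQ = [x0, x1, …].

SEQ = [MISS, L1-HIT, MISS, L1-HIT, MISS, MISS, MISS, VC-HIT, L1-HIT, MISS, MISS, VC-HIT]

#0 0x2af→b42/s2 MISS; vc=[]
#1 0x2a0→b42/s2 L1-HIT; vc=[]
#2 0x3ba→b59/s3 MISS; vc=[]
#3 0x2a8→b42/s2 L1-HIT; vc=[]
#4 0x35b→b53/s5 MISS; vc=[]
#5 0x2d3→b45/s5 MISS; vc=[53]
#6 0xab→b10/s2 MISS; vc=[53,42]
#7 0x2a4→b42/s2 VC-HIT; vc=[53,10]
#8 0x2d4→b45/s5 L1-HIT; vc=[53,10]
#9 0xbf→b11/s3 MISS; vc=[53,10,59]
#10 0x131→b19/s3 MISS; vc=[53,10,59,11]
#11 0xb7→b11/s3 VC-HIT; vc=[53,10,59,19]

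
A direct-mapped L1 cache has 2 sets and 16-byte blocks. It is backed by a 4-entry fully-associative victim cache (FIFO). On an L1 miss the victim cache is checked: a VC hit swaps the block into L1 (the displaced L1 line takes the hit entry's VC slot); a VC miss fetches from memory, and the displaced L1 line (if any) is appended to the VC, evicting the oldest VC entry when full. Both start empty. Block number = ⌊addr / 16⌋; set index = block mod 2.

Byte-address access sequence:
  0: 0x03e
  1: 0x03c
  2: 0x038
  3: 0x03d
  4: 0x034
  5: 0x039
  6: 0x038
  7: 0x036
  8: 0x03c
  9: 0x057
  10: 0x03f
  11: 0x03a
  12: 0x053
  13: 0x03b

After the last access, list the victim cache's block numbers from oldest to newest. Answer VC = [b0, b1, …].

VC = [5]

  [0] addr=0x3e blk=3 s=1: MISS | VC []
  [1] addr=0x3c blk=3 s=1: L1-HIT | VC []
  [2] addr=0x38 blk=3 s=1: L1-HIT | VC []
  [3] addr=0x3d blk=3 s=1: L1-HIT | VC []
  [4] addr=0x34 blk=3 s=1: L1-HIT | VC []
  [5] addr=0x39 blk=3 s=1: L1-HIT | VC []
  [6] addr=0x38 blk=3 s=1: L1-HIT | VC []
  [7] addr=0x36 blk=3 s=1: L1-HIT | VC []
  [8] addr=0x3c blk=3 s=1: L1-HIT | VC []
  [9] addr=0x57 blk=5 s=1: MISS | VC [3]
  [10] addr=0x3f blk=3 s=1: VC-HIT | VC [5]
  [11] addr=0x3a blk=3 s=1: L1-HIT | VC [5]
  [12] addr=0x53 blk=5 s=1: VC-HIT | VC [3]
  [13] addr=0x3b blk=3 s=1: VC-HIT | VC [5]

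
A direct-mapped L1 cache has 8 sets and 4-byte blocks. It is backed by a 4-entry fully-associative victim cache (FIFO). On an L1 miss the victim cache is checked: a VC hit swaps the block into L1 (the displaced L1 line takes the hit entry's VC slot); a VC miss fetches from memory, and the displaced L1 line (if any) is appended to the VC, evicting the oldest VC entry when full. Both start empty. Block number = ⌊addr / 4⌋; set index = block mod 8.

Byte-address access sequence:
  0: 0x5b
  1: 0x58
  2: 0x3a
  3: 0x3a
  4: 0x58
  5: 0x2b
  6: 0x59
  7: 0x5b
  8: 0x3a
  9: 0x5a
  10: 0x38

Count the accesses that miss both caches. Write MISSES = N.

MISSES = 3

#0 0x5b→b22/s6 MISS; vc=[]
#1 0x58→b22/s6 L1-HIT; vc=[]
#2 0x3a→b14/s6 MISS; vc=[22]
#3 0x3a→b14/s6 L1-HIT; vc=[22]
#4 0x58→b22/s6 VC-HIT; vc=[14]
#5 0x2b→b10/s2 MISS; vc=[14]
#6 0x59→b22/s6 L1-HIT; vc=[14]
#7 0x5b→b22/s6 L1-HIT; vc=[14]
#8 0x3a→b14/s6 VC-HIT; vc=[22]
#9 0x5a→b22/s6 VC-HIT; vc=[14]
#10 0x38→b14/s6 VC-HIT; vc=[22]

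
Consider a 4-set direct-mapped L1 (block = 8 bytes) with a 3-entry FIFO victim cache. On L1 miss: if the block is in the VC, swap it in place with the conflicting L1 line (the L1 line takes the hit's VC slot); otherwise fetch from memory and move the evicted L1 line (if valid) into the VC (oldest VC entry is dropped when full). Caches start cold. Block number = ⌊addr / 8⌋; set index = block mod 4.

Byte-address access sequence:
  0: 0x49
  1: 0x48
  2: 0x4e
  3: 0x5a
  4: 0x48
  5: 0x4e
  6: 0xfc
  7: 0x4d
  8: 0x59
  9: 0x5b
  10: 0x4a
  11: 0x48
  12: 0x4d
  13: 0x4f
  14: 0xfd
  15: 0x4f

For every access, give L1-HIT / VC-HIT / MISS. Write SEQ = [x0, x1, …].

  [0] addr=0x49 blk=9 s=1: MISS | VC []
  [1] addr=0x48 blk=9 s=1: L1-HIT | VC []
  [2] addr=0x4e blk=9 s=1: L1-HIT | VC []
  [3] addr=0x5a blk=11 s=3: MISS | VC []
  [4] addr=0x48 blk=9 s=1: L1-HIT | VC []
  [5] addr=0x4e blk=9 s=1: L1-HIT | VC []
  [6] addr=0xfc blk=31 s=3: MISS | VC [11]
  [7] addr=0x4d blk=9 s=1: L1-HIT | VC [11]
  [8] addr=0x59 blk=11 s=3: VC-HIT | VC [31]
  [9] addr=0x5b blk=11 s=3: L1-HIT | VC [31]
  [10] addr=0x4a blk=9 s=1: L1-HIT | VC [31]
  [11] addr=0x48 blk=9 s=1: L1-HIT | VC [31]
  [12] addr=0x4d blk=9 s=1: L1-HIT | VC [31]
  [13] addr=0x4f blk=9 s=1: L1-HIT | VC [31]
  [14] addr=0xfd blk=31 s=3: VC-HIT | VC [11]
  [15] addr=0x4f blk=9 s=1: L1-HIT | VC [11]

SEQ = [MISS, L1-HIT, L1-HIT, MISS, L1-HIT, L1-HIT, MISS, L1-HIT, VC-HIT, L1-HIT, L1-HIT, L1-HIT, L1-HIT, L1-HIT, VC-HIT, L1-HIT]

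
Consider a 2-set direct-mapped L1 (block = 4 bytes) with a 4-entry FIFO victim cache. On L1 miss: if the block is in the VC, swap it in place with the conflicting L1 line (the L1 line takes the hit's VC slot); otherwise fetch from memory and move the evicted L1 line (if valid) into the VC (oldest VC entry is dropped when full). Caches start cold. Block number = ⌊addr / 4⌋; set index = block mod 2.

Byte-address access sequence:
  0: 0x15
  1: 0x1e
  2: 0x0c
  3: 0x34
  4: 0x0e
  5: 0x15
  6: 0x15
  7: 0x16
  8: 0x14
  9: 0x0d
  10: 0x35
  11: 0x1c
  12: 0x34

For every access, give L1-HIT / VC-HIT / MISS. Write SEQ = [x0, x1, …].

SEQ = [MISS, MISS, MISS, MISS, VC-HIT, VC-HIT, L1-HIT, L1-HIT, L1-HIT, VC-HIT, VC-HIT, VC-HIT, VC-HIT]

  [0] addr=0x15 blk=5 s=1: MISS | VC []
  [1] addr=0x1e blk=7 s=1: MISS | VC [5]
  [2] addr=0xc blk=3 s=1: MISS | VC [5, 7]
  [3] addr=0x34 blk=13 s=1: MISS | VC [5, 7, 3]
  [4] addr=0xe blk=3 s=1: VC-HIT | VC [5, 7, 13]
  [5] addr=0x15 blk=5 s=1: VC-HIT | VC [3, 7, 13]
  [6] addr=0x15 blk=5 s=1: L1-HIT | VC [3, 7, 13]
  [7] addr=0x16 blk=5 s=1: L1-HIT | VC [3, 7, 13]
  [8] addr=0x14 blk=5 s=1: L1-HIT | VC [3, 7, 13]
  [9] addr=0xd blk=3 s=1: VC-HIT | VC [5, 7, 13]
  [10] addr=0x35 blk=13 s=1: VC-HIT | VC [5, 7, 3]
  [11] addr=0x1c blk=7 s=1: VC-HIT | VC [5, 13, 3]
  [12] addr=0x34 blk=13 s=1: VC-HIT | VC [5, 7, 3]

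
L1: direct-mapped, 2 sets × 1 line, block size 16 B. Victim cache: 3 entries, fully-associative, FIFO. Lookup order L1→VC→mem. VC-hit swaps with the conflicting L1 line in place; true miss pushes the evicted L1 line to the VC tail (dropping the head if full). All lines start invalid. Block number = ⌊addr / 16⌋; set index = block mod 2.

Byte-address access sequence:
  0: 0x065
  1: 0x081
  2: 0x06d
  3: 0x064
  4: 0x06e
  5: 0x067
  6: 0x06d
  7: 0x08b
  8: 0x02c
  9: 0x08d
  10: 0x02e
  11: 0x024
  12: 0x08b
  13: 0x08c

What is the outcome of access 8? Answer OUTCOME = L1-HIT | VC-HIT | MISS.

0: 0x65 (blk 6, set 0) → MISS  vc=[]
1: 0x81 (blk 8, set 0) → MISS  vc=[6]
2: 0x6d (blk 6, set 0) → VC-HIT  vc=[8]
3: 0x64 (blk 6, set 0) → L1-HIT  vc=[8]
4: 0x6e (blk 6, set 0) → L1-HIT  vc=[8]
5: 0x67 (blk 6, set 0) → L1-HIT  vc=[8]
6: 0x6d (blk 6, set 0) → L1-HIT  vc=[8]
7: 0x8b (blk 8, set 0) → VC-HIT  vc=[6]
8: 0x2c (blk 2, set 0) → MISS  vc=[6, 8]
9: 0x8d (blk 8, set 0) → VC-HIT  vc=[6, 2]
10: 0x2e (blk 2, set 0) → VC-HIT  vc=[6, 8]
11: 0x24 (blk 2, set 0) → L1-HIT  vc=[6, 8]
12: 0x8b (blk 8, set 0) → VC-HIT  vc=[6, 2]
13: 0x8c (blk 8, set 0) → L1-HIT  vc=[6, 2]

OUTCOME = MISS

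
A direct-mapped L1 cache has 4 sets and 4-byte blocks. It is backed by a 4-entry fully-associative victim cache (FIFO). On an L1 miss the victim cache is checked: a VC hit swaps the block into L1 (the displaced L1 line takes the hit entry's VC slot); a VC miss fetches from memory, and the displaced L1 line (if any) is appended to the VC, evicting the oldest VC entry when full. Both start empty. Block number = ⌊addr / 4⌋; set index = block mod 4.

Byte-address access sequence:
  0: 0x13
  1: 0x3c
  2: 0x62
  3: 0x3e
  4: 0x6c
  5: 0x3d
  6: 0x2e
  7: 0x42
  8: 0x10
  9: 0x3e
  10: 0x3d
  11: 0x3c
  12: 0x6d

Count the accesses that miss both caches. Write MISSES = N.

MISSES = 6

0: 0x13 (blk 4, set 0) → MISS  vc=[]
1: 0x3c (blk 15, set 3) → MISS  vc=[]
2: 0x62 (blk 24, set 0) → MISS  vc=[4]
3: 0x3e (blk 15, set 3) → L1-HIT  vc=[4]
4: 0x6c (blk 27, set 3) → MISS  vc=[4, 15]
5: 0x3d (blk 15, set 3) → VC-HIT  vc=[4, 27]
6: 0x2e (blk 11, set 3) → MISS  vc=[4, 27, 15]
7: 0x42 (blk 16, set 0) → MISS  vc=[4, 27, 15, 24]
8: 0x10 (blk 4, set 0) → VC-HIT  vc=[16, 27, 15, 24]
9: 0x3e (blk 15, set 3) → VC-HIT  vc=[16, 27, 11, 24]
10: 0x3d (blk 15, set 3) → L1-HIT  vc=[16, 27, 11, 24]
11: 0x3c (blk 15, set 3) → L1-HIT  vc=[16, 27, 11, 24]
12: 0x6d (blk 27, set 3) → VC-HIT  vc=[16, 15, 11, 24]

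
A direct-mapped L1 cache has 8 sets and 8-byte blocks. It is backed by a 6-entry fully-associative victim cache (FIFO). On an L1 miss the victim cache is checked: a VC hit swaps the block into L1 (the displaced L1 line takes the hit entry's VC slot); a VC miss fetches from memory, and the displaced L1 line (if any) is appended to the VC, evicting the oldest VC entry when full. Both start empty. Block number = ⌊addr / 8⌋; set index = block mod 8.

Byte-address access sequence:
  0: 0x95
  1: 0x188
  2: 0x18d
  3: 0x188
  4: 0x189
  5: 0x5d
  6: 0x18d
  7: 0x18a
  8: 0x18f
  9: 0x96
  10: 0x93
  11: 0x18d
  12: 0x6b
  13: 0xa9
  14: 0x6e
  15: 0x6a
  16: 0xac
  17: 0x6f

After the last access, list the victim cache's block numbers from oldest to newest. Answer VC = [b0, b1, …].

  [0] addr=0x95 blk=18 s=2: MISS | VC []
  [1] addr=0x188 blk=49 s=1: MISS | VC []
  [2] addr=0x18d blk=49 s=1: L1-HIT | VC []
  [3] addr=0x188 blk=49 s=1: L1-HIT | VC []
  [4] addr=0x189 blk=49 s=1: L1-HIT | VC []
  [5] addr=0x5d blk=11 s=3: MISS | VC []
  [6] addr=0x18d blk=49 s=1: L1-HIT | VC []
  [7] addr=0x18a blk=49 s=1: L1-HIT | VC []
  [8] addr=0x18f blk=49 s=1: L1-HIT | VC []
  [9] addr=0x96 blk=18 s=2: L1-HIT | VC []
  [10] addr=0x93 blk=18 s=2: L1-HIT | VC []
  [11] addr=0x18d blk=49 s=1: L1-HIT | VC []
  [12] addr=0x6b blk=13 s=5: MISS | VC []
  [13] addr=0xa9 blk=21 s=5: MISS | VC [13]
  [14] addr=0x6e blk=13 s=5: VC-HIT | VC [21]
  [15] addr=0x6a blk=13 s=5: L1-HIT | VC [21]
  [16] addr=0xac blk=21 s=5: VC-HIT | VC [13]
  [17] addr=0x6f blk=13 s=5: VC-HIT | VC [21]

VC = [21]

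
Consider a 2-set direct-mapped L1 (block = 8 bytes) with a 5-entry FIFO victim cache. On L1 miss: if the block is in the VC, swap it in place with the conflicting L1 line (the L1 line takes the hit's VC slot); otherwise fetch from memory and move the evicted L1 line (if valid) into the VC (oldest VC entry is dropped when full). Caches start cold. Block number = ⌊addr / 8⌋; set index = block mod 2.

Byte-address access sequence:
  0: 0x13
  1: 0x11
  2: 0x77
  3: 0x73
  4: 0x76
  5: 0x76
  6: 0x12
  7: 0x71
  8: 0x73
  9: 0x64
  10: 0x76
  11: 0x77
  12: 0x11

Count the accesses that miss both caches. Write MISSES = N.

MISSES = 3

0: 0x13 (blk 2, set 0) → MISS  vc=[]
1: 0x11 (blk 2, set 0) → L1-HIT  vc=[]
2: 0x77 (blk 14, set 0) → MISS  vc=[2]
3: 0x73 (blk 14, set 0) → L1-HIT  vc=[2]
4: 0x76 (blk 14, set 0) → L1-HIT  vc=[2]
5: 0x76 (blk 14, set 0) → L1-HIT  vc=[2]
6: 0x12 (blk 2, set 0) → VC-HIT  vc=[14]
7: 0x71 (blk 14, set 0) → VC-HIT  vc=[2]
8: 0x73 (blk 14, set 0) → L1-HIT  vc=[2]
9: 0x64 (blk 12, set 0) → MISS  vc=[2, 14]
10: 0x76 (blk 14, set 0) → VC-HIT  vc=[2, 12]
11: 0x77 (blk 14, set 0) → L1-HIT  vc=[2, 12]
12: 0x11 (blk 2, set 0) → VC-HIT  vc=[14, 12]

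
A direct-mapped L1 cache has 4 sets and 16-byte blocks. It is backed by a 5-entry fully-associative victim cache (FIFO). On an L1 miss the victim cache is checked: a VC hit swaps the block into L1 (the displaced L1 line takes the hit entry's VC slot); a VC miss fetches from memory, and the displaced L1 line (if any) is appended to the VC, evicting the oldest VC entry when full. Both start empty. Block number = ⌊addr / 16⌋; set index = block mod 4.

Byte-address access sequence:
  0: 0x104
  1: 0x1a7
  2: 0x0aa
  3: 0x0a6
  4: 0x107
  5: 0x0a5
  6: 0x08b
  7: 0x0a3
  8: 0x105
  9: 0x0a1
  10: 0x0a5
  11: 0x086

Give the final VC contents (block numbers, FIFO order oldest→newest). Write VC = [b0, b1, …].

VC = [26, 16]

0: 0x104 (blk 16, set 0) → MISS  vc=[]
1: 0x1a7 (blk 26, set 2) → MISS  vc=[]
2: 0xaa (blk 10, set 2) → MISS  vc=[26]
3: 0xa6 (blk 10, set 2) → L1-HIT  vc=[26]
4: 0x107 (blk 16, set 0) → L1-HIT  vc=[26]
5: 0xa5 (blk 10, set 2) → L1-HIT  vc=[26]
6: 0x8b (blk 8, set 0) → MISS  vc=[26, 16]
7: 0xa3 (blk 10, set 2) → L1-HIT  vc=[26, 16]
8: 0x105 (blk 16, set 0) → VC-HIT  vc=[26, 8]
9: 0xa1 (blk 10, set 2) → L1-HIT  vc=[26, 8]
10: 0xa5 (blk 10, set 2) → L1-HIT  vc=[26, 8]
11: 0x86 (blk 8, set 0) → VC-HIT  vc=[26, 16]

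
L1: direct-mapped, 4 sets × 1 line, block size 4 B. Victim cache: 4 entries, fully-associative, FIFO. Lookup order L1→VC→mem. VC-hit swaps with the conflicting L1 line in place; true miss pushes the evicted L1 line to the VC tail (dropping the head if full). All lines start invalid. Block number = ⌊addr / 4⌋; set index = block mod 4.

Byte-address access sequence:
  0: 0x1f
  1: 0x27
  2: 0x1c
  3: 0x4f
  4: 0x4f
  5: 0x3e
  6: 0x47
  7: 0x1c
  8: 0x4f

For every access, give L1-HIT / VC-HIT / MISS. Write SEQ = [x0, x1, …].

SEQ = [MISS, MISS, L1-HIT, MISS, L1-HIT, MISS, MISS, VC-HIT, VC-HIT]

  [0] addr=0x1f blk=7 s=3: MISS | VC []
  [1] addr=0x27 blk=9 s=1: MISS | VC []
  [2] addr=0x1c blk=7 s=3: L1-HIT | VC []
  [3] addr=0x4f blk=19 s=3: MISS | VC [7]
  [4] addr=0x4f blk=19 s=3: L1-HIT | VC [7]
  [5] addr=0x3e blk=15 s=3: MISS | VC [7, 19]
  [6] addr=0x47 blk=17 s=1: MISS | VC [7, 19, 9]
  [7] addr=0x1c blk=7 s=3: VC-HIT | VC [15, 19, 9]
  [8] addr=0x4f blk=19 s=3: VC-HIT | VC [15, 7, 9]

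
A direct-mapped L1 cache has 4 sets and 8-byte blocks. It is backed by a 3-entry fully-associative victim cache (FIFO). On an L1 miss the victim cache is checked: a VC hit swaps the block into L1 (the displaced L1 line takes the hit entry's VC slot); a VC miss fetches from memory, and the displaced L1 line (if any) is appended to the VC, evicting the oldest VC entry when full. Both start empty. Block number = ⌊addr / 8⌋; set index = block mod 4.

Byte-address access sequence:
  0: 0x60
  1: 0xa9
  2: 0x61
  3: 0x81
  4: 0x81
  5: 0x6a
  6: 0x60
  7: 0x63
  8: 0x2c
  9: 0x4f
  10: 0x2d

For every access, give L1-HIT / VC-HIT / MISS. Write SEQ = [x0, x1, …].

#0 0x60→b12/s0 MISS; vc=[]
#1 0xa9→b21/s1 MISS; vc=[]
#2 0x61→b12/s0 L1-HIT; vc=[]
#3 0x81→b16/s0 MISS; vc=[12]
#4 0x81→b16/s0 L1-HIT; vc=[12]
#5 0x6a→b13/s1 MISS; vc=[12,21]
#6 0x60→b12/s0 VC-HIT; vc=[16,21]
#7 0x63→b12/s0 L1-HIT; vc=[16,21]
#8 0x2c→b5/s1 MISS; vc=[16,21,13]
#9 0x4f→b9/s1 MISS; vc=[21,13,5]
#10 0x2d→b5/s1 VC-HIT; vc=[21,13,9]

SEQ = [MISS, MISS, L1-HIT, MISS, L1-HIT, MISS, VC-HIT, L1-HIT, MISS, MISS, VC-HIT]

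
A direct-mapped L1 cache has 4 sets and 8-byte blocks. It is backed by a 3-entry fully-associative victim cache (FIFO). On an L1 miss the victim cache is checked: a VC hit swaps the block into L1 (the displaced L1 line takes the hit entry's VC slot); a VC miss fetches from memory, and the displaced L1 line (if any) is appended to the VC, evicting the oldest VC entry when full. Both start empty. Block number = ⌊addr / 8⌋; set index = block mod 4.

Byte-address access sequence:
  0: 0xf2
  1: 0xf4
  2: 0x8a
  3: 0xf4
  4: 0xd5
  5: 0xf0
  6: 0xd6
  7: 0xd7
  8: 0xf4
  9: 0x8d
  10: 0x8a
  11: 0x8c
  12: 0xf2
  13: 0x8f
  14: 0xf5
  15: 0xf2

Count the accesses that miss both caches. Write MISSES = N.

MISSES = 3

#0 0xf2→b30/s2 MISS; vc=[]
#1 0xf4→b30/s2 L1-HIT; vc=[]
#2 0x8a→b17/s1 MISS; vc=[]
#3 0xf4→b30/s2 L1-HIT; vc=[]
#4 0xd5→b26/s2 MISS; vc=[30]
#5 0xf0→b30/s2 VC-HIT; vc=[26]
#6 0xd6→b26/s2 VC-HIT; vc=[30]
#7 0xd7→b26/s2 L1-HIT; vc=[30]
#8 0xf4→b30/s2 VC-HIT; vc=[26]
#9 0x8d→b17/s1 L1-HIT; vc=[26]
#10 0x8a→b17/s1 L1-HIT; vc=[26]
#11 0x8c→b17/s1 L1-HIT; vc=[26]
#12 0xf2→b30/s2 L1-HIT; vc=[26]
#13 0x8f→b17/s1 L1-HIT; vc=[26]
#14 0xf5→b30/s2 L1-HIT; vc=[26]
#15 0xf2→b30/s2 L1-HIT; vc=[26]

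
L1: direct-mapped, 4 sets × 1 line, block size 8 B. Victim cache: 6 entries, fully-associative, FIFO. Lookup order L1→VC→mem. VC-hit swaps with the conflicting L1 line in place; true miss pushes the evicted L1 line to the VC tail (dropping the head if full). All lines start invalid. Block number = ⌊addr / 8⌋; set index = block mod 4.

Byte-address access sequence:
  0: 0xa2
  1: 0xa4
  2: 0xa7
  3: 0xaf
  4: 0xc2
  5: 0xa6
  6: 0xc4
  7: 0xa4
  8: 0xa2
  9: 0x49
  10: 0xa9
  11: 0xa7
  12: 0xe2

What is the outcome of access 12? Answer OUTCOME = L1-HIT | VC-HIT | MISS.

OUTCOME = MISS

#0 0xa2→b20/s0 MISS; vc=[]
#1 0xa4→b20/s0 L1-HIT; vc=[]
#2 0xa7→b20/s0 L1-HIT; vc=[]
#3 0xaf→b21/s1 MISS; vc=[]
#4 0xc2→b24/s0 MISS; vc=[20]
#5 0xa6→b20/s0 VC-HIT; vc=[24]
#6 0xc4→b24/s0 VC-HIT; vc=[20]
#7 0xa4→b20/s0 VC-HIT; vc=[24]
#8 0xa2→b20/s0 L1-HIT; vc=[24]
#9 0x49→b9/s1 MISS; vc=[24,21]
#10 0xa9→b21/s1 VC-HIT; vc=[24,9]
#11 0xa7→b20/s0 L1-HIT; vc=[24,9]
#12 0xe2→b28/s0 MISS; vc=[24,9,20]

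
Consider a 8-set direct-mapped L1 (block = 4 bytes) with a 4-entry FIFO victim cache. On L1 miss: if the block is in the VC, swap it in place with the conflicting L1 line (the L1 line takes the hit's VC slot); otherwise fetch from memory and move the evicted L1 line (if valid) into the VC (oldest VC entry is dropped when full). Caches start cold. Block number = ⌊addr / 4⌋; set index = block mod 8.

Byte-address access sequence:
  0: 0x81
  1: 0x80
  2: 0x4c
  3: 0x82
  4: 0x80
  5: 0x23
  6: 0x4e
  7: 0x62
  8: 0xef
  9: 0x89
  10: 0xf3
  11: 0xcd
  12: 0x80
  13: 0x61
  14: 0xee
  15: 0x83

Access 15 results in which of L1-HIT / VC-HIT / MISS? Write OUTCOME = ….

  [0] addr=0x81 blk=32 s=0: MISS | VC []
  [1] addr=0x80 blk=32 s=0: L1-HIT | VC []
  [2] addr=0x4c blk=19 s=3: MISS | VC []
  [3] addr=0x82 blk=32 s=0: L1-HIT | VC []
  [4] addr=0x80 blk=32 s=0: L1-HIT | VC []
  [5] addr=0x23 blk=8 s=0: MISS | VC [32]
  [6] addr=0x4e blk=19 s=3: L1-HIT | VC [32]
  [7] addr=0x62 blk=24 s=0: MISS | VC [32, 8]
  [8] addr=0xef blk=59 s=3: MISS | VC [32, 8, 19]
  [9] addr=0x89 blk=34 s=2: MISS | VC [32, 8, 19]
  [10] addr=0xf3 blk=60 s=4: MISS | VC [32, 8, 19]
  [11] addr=0xcd blk=51 s=3: MISS | VC [32, 8, 19, 59]
  [12] addr=0x80 blk=32 s=0: VC-HIT | VC [24, 8, 19, 59]
  [13] addr=0x61 blk=24 s=0: VC-HIT | VC [32, 8, 19, 59]
  [14] addr=0xee blk=59 s=3: VC-HIT | VC [32, 8, 19, 51]
  [15] addr=0x83 blk=32 s=0: VC-HIT | VC [24, 8, 19, 51]

OUTCOME = VC-HIT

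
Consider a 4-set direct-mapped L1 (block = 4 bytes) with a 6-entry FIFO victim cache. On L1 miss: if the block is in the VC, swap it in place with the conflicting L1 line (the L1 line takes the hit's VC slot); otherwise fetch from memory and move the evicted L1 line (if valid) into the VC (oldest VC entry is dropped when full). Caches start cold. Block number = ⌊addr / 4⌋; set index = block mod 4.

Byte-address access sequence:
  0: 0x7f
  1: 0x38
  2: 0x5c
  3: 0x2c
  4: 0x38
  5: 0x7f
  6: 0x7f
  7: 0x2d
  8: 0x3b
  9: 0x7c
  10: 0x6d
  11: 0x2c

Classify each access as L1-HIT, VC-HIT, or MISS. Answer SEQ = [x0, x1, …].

SEQ = [MISS, MISS, MISS, MISS, L1-HIT, VC-HIT, L1-HIT, VC-HIT, L1-HIT, VC-HIT, MISS, VC-HIT]

#0 0x7f→b31/s3 MISS; vc=[]
#1 0x38→b14/s2 MISS; vc=[]
#2 0x5c→b23/s3 MISS; vc=[31]
#3 0x2c→b11/s3 MISS; vc=[31,23]
#4 0x38→b14/s2 L1-HIT; vc=[31,23]
#5 0x7f→b31/s3 VC-HIT; vc=[11,23]
#6 0x7f→b31/s3 L1-HIT; vc=[11,23]
#7 0x2d→b11/s3 VC-HIT; vc=[31,23]
#8 0x3b→b14/s2 L1-HIT; vc=[31,23]
#9 0x7c→b31/s3 VC-HIT; vc=[11,23]
#10 0x6d→b27/s3 MISS; vc=[11,23,31]
#11 0x2c→b11/s3 VC-HIT; vc=[27,23,31]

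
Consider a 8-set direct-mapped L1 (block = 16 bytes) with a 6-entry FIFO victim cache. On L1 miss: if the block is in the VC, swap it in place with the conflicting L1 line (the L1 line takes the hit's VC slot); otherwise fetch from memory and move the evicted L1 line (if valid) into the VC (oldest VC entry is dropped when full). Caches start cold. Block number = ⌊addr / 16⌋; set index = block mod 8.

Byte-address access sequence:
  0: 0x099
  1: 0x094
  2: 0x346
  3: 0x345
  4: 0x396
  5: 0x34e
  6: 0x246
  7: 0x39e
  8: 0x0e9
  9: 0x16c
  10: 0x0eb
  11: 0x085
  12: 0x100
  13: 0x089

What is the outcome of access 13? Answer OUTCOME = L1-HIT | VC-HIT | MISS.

0: 0x99 (blk 9, set 1) → MISS  vc=[]
1: 0x94 (blk 9, set 1) → L1-HIT  vc=[]
2: 0x346 (blk 52, set 4) → MISS  vc=[]
3: 0x345 (blk 52, set 4) → L1-HIT  vc=[]
4: 0x396 (blk 57, set 1) → MISS  vc=[9]
5: 0x34e (blk 52, set 4) → L1-HIT  vc=[9]
6: 0x246 (blk 36, set 4) → MISS  vc=[9, 52]
7: 0x39e (blk 57, set 1) → L1-HIT  vc=[9, 52]
8: 0xe9 (blk 14, set 6) → MISS  vc=[9, 52]
9: 0x16c (blk 22, set 6) → MISS  vc=[9, 52, 14]
10: 0xeb (blk 14, set 6) → VC-HIT  vc=[9, 52, 22]
11: 0x85 (blk 8, set 0) → MISS  vc=[9, 52, 22]
12: 0x100 (blk 16, set 0) → MISS  vc=[9, 52, 22, 8]
13: 0x89 (blk 8, set 0) → VC-HIT  vc=[9, 52, 22, 16]

OUTCOME = VC-HIT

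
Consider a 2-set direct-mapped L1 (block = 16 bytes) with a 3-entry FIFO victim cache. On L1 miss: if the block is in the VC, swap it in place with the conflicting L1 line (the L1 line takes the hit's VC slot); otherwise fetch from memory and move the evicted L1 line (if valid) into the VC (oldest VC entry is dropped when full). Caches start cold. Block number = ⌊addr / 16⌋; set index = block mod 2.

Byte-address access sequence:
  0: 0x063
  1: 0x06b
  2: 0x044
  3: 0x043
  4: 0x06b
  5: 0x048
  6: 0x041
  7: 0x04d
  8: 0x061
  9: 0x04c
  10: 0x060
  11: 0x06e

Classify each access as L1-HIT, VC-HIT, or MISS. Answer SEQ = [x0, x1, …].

0: 0x63 (blk 6, set 0) → MISS  vc=[]
1: 0x6b (blk 6, set 0) → L1-HIT  vc=[]
2: 0x44 (blk 4, set 0) → MISS  vc=[6]
3: 0x43 (blk 4, set 0) → L1-HIT  vc=[6]
4: 0x6b (blk 6, set 0) → VC-HIT  vc=[4]
5: 0x48 (blk 4, set 0) → VC-HIT  vc=[6]
6: 0x41 (blk 4, set 0) → L1-HIT  vc=[6]
7: 0x4d (blk 4, set 0) → L1-HIT  vc=[6]
8: 0x61 (blk 6, set 0) → VC-HIT  vc=[4]
9: 0x4c (blk 4, set 0) → VC-HIT  vc=[6]
10: 0x60 (blk 6, set 0) → VC-HIT  vc=[4]
11: 0x6e (blk 6, set 0) → L1-HIT  vc=[4]

SEQ = [MISS, L1-HIT, MISS, L1-HIT, VC-HIT, VC-HIT, L1-HIT, L1-HIT, VC-HIT, VC-HIT, VC-HIT, L1-HIT]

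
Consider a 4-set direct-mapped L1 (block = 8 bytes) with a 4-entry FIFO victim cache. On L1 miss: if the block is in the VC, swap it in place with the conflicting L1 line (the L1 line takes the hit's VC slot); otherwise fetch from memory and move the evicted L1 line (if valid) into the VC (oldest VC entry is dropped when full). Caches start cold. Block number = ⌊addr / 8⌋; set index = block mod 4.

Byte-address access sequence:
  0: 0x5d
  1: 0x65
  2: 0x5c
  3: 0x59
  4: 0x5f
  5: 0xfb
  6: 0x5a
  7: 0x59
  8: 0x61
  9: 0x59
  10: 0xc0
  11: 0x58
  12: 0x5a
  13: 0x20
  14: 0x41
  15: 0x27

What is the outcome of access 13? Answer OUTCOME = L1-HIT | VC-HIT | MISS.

OUTCOME = MISS

0: 0x5d (blk 11, set 3) → MISS  vc=[]
1: 0x65 (blk 12, set 0) → MISS  vc=[]
2: 0x5c (blk 11, set 3) → L1-HIT  vc=[]
3: 0x59 (blk 11, set 3) → L1-HIT  vc=[]
4: 0x5f (blk 11, set 3) → L1-HIT  vc=[]
5: 0xfb (blk 31, set 3) → MISS  vc=[11]
6: 0x5a (blk 11, set 3) → VC-HIT  vc=[31]
7: 0x59 (blk 11, set 3) → L1-HIT  vc=[31]
8: 0x61 (blk 12, set 0) → L1-HIT  vc=[31]
9: 0x59 (blk 11, set 3) → L1-HIT  vc=[31]
10: 0xc0 (blk 24, set 0) → MISS  vc=[31, 12]
11: 0x58 (blk 11, set 3) → L1-HIT  vc=[31, 12]
12: 0x5a (blk 11, set 3) → L1-HIT  vc=[31, 12]
13: 0x20 (blk 4, set 0) → MISS  vc=[31, 12, 24]
14: 0x41 (blk 8, set 0) → MISS  vc=[31, 12, 24, 4]
15: 0x27 (blk 4, set 0) → VC-HIT  vc=[31, 12, 24, 8]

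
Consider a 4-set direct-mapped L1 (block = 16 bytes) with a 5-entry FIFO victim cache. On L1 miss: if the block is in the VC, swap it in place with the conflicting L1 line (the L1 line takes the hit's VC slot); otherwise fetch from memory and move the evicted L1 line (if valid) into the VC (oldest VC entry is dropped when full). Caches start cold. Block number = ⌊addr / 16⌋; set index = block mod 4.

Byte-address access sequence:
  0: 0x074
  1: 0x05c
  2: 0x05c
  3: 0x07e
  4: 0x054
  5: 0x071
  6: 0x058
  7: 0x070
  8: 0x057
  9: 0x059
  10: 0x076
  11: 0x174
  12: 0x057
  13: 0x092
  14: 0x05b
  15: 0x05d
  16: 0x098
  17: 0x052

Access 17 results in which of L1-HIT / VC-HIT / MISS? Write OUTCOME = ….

OUTCOME = VC-HIT

  [0] addr=0x74 blk=7 s=3: MISS | VC []
  [1] addr=0x5c blk=5 s=1: MISS | VC []
  [2] addr=0x5c blk=5 s=1: L1-HIT | VC []
  [3] addr=0x7e blk=7 s=3: L1-HIT | VC []
  [4] addr=0x54 blk=5 s=1: L1-HIT | VC []
  [5] addr=0x71 blk=7 s=3: L1-HIT | VC []
  [6] addr=0x58 blk=5 s=1: L1-HIT | VC []
  [7] addr=0x70 blk=7 s=3: L1-HIT | VC []
  [8] addr=0x57 blk=5 s=1: L1-HIT | VC []
  [9] addr=0x59 blk=5 s=1: L1-HIT | VC []
  [10] addr=0x76 blk=7 s=3: L1-HIT | VC []
  [11] addr=0x174 blk=23 s=3: MISS | VC [7]
  [12] addr=0x57 blk=5 s=1: L1-HIT | VC [7]
  [13] addr=0x92 blk=9 s=1: MISS | VC [7, 5]
  [14] addr=0x5b blk=5 s=1: VC-HIT | VC [7, 9]
  [15] addr=0x5d blk=5 s=1: L1-HIT | VC [7, 9]
  [16] addr=0x98 blk=9 s=1: VC-HIT | VC [7, 5]
  [17] addr=0x52 blk=5 s=1: VC-HIT | VC [7, 9]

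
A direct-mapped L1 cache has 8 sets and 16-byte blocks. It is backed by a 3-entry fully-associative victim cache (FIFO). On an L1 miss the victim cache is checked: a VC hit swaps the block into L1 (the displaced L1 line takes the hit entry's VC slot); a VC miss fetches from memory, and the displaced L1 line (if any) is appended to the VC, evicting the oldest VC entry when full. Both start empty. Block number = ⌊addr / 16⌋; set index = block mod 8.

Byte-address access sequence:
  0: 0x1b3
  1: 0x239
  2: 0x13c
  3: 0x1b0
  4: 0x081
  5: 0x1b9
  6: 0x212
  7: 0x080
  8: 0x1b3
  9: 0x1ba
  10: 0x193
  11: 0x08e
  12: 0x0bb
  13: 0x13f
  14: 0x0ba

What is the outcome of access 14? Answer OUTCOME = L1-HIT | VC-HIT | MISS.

OUTCOME = VC-HIT

#0 0x1b3→b27/s3 MISS; vc=[]
#1 0x239→b35/s3 MISS; vc=[27]
#2 0x13c→b19/s3 MISS; vc=[27,35]
#3 0x1b0→b27/s3 VC-HIT; vc=[19,35]
#4 0x81→b8/s0 MISS; vc=[19,35]
#5 0x1b9→b27/s3 L1-HIT; vc=[19,35]
#6 0x212→b33/s1 MISS; vc=[19,35]
#7 0x80→b8/s0 L1-HIT; vc=[19,35]
#8 0x1b3→b27/s3 L1-HIT; vc=[19,35]
#9 0x1ba→b27/s3 L1-HIT; vc=[19,35]
#10 0x193→b25/s1 MISS; vc=[19,35,33]
#11 0x8e→b8/s0 L1-HIT; vc=[19,35,33]
#12 0xbb→b11/s3 MISS; vc=[35,33,27]
#13 0x13f→b19/s3 MISS; vc=[33,27,11]
#14 0xba→b11/s3 VC-HIT; vc=[33,27,19]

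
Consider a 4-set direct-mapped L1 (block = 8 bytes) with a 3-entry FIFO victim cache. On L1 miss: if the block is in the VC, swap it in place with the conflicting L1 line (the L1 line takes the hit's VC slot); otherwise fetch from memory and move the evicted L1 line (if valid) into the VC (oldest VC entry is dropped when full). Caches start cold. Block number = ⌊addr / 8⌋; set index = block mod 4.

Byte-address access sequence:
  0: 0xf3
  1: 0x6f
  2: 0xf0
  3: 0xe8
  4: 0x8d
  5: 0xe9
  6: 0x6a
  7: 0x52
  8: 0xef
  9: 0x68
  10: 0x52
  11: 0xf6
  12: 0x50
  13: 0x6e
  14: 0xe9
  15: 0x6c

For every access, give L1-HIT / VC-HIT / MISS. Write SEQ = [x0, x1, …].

#0 0xf3→b30/s2 MISS; vc=[]
#1 0x6f→b13/s1 MISS; vc=[]
#2 0xf0→b30/s2 L1-HIT; vc=[]
#3 0xe8→b29/s1 MISS; vc=[13]
#4 0x8d→b17/s1 MISS; vc=[13,29]
#5 0xe9→b29/s1 VC-HIT; vc=[13,17]
#6 0x6a→b13/s1 VC-HIT; vc=[29,17]
#7 0x52→b10/s2 MISS; vc=[29,17,30]
#8 0xef→b29/s1 VC-HIT; vc=[13,17,30]
#9 0x68→b13/s1 VC-HIT; vc=[29,17,30]
#10 0x52→b10/s2 L1-HIT; vc=[29,17,30]
#11 0xf6→b30/s2 VC-HIT; vc=[29,17,10]
#12 0x50→b10/s2 VC-HIT; vc=[29,17,30]
#13 0x6e→b13/s1 L1-HIT; vc=[29,17,30]
#14 0xe9→b29/s1 VC-HIT; vc=[13,17,30]
#15 0x6c→b13/s1 VC-HIT; vc=[29,17,30]

SEQ = [MISS, MISS, L1-HIT, MISS, MISS, VC-HIT, VC-HIT, MISS, VC-HIT, VC-HIT, L1-HIT, VC-HIT, VC-HIT, L1-HIT, VC-HIT, VC-HIT]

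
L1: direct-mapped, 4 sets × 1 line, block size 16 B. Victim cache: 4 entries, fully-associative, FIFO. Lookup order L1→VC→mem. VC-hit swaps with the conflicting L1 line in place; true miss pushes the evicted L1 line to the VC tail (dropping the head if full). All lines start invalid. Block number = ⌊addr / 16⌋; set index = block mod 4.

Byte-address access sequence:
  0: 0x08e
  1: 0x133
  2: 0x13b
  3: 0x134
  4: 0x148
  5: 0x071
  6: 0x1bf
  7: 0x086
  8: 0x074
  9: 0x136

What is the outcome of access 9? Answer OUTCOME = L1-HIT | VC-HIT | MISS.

OUTCOME = VC-HIT

  [0] addr=0x8e blk=8 s=0: MISS | VC []
  [1] addr=0x133 blk=19 s=3: MISS | VC []
  [2] addr=0x13b blk=19 s=3: L1-HIT | VC []
  [3] addr=0x134 blk=19 s=3: L1-HIT | VC []
  [4] addr=0x148 blk=20 s=0: MISS | VC [8]
  [5] addr=0x71 blk=7 s=3: MISS | VC [8, 19]
  [6] addr=0x1bf blk=27 s=3: MISS | VC [8, 19, 7]
  [7] addr=0x86 blk=8 s=0: VC-HIT | VC [20, 19, 7]
  [8] addr=0x74 blk=7 s=3: VC-HIT | VC [20, 19, 27]
  [9] addr=0x136 blk=19 s=3: VC-HIT | VC [20, 7, 27]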